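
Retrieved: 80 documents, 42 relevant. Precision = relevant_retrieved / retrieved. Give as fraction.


Precision = relevant_retrieved / total_retrieved
= 42 / 80
= 42 / (42 + 38)
= 21/40

21/40


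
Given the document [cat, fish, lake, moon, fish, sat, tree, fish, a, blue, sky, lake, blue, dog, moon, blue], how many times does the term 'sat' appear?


Document has 16 words
Scanning for 'sat':
Found at positions: [5]
Count = 1

1


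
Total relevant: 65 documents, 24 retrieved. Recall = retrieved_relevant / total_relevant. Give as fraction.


Recall = retrieved_relevant / total_relevant
= 24 / 65
= 24 / (24 + 41)
= 24/65

24/65


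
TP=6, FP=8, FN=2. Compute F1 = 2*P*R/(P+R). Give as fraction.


F1 = 2 * P * R / (P + R)
P = TP/(TP+FP) = 6/14 = 3/7
R = TP/(TP+FN) = 6/8 = 3/4
2 * P * R = 2 * 3/7 * 3/4 = 9/14
P + R = 3/7 + 3/4 = 33/28
F1 = 9/14 / 33/28 = 6/11

6/11


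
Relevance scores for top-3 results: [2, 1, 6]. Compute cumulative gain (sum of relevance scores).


Cumulative Gain = sum of relevance scores
Position 1: rel=2, running sum=2
Position 2: rel=1, running sum=3
Position 3: rel=6, running sum=9
CG = 9

9


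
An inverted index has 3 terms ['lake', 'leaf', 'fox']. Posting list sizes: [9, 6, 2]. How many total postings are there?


Summing posting list sizes:
'lake': 9 postings
'leaf': 6 postings
'fox': 2 postings
Total = 9 + 6 + 2 = 17

17


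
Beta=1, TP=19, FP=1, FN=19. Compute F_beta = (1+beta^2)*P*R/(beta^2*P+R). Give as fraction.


P = TP/(TP+FP) = 19/20 = 19/20
R = TP/(TP+FN) = 19/38 = 1/2
beta^2 = 1^2 = 1
(1 + beta^2) = 2
Numerator = (1+beta^2)*P*R = 19/20
Denominator = beta^2*P + R = 19/20 + 1/2 = 29/20
F_beta = 19/29

19/29


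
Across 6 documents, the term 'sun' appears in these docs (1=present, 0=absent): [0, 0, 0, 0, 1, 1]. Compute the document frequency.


Checking each document for 'sun':
Doc 1: absent
Doc 2: absent
Doc 3: absent
Doc 4: absent
Doc 5: present
Doc 6: present
df = sum of presences = 0 + 0 + 0 + 0 + 1 + 1 = 2

2


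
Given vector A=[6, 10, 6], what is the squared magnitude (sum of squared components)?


|A|^2 = sum of squared components
A[0]^2 = 6^2 = 36
A[1]^2 = 10^2 = 100
A[2]^2 = 6^2 = 36
Sum = 36 + 100 + 36 = 172

172


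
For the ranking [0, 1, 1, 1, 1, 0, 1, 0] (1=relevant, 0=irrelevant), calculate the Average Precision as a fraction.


Computing P@k for each relevant position:
Position 1: not relevant
Position 2: relevant, P@2 = 1/2 = 1/2
Position 3: relevant, P@3 = 2/3 = 2/3
Position 4: relevant, P@4 = 3/4 = 3/4
Position 5: relevant, P@5 = 4/5 = 4/5
Position 6: not relevant
Position 7: relevant, P@7 = 5/7 = 5/7
Position 8: not relevant
Sum of P@k = 1/2 + 2/3 + 3/4 + 4/5 + 5/7 = 1441/420
AP = 1441/420 / 5 = 1441/2100

1441/2100


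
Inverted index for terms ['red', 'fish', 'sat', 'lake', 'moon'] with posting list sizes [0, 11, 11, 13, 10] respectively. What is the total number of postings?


Summing posting list sizes:
'red': 0 postings
'fish': 11 postings
'sat': 11 postings
'lake': 13 postings
'moon': 10 postings
Total = 0 + 11 + 11 + 13 + 10 = 45

45


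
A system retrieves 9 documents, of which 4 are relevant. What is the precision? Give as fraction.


Precision = relevant_retrieved / total_retrieved
= 4 / 9
= 4 / (4 + 5)
= 4/9

4/9


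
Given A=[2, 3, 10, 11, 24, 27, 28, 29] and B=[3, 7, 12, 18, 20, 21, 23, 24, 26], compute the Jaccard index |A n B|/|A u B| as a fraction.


A intersect B = [3, 24]
|A intersect B| = 2
A union B = [2, 3, 7, 10, 11, 12, 18, 20, 21, 23, 24, 26, 27, 28, 29]
|A union B| = 15
Jaccard = 2/15 = 2/15

2/15


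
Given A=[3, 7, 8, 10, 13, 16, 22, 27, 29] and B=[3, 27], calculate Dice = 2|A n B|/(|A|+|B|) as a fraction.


A intersect B = [3, 27]
|A intersect B| = 2
|A| = 9, |B| = 2
Dice = 2*2 / (9+2)
= 4 / 11 = 4/11

4/11


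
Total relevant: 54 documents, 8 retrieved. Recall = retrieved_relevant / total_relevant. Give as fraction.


Recall = retrieved_relevant / total_relevant
= 8 / 54
= 8 / (8 + 46)
= 4/27

4/27


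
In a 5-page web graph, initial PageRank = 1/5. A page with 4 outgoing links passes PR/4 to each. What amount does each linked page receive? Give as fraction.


Initial PR = 1/5 = 1/5
Outlinks = 4
Contribution per link = PR / outlinks
= 1/5 / 4
= 1/20

1/20


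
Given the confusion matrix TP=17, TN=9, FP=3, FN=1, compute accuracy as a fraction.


Accuracy = (TP + TN) / (TP + TN + FP + FN)
TP + TN = 17 + 9 = 26
Total = 17 + 9 + 3 + 1 = 30
Accuracy = 26 / 30 = 13/15

13/15


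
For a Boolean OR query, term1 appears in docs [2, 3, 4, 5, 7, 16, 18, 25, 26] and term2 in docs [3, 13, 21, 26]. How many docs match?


Boolean OR: find union of posting lists
term1 docs: [2, 3, 4, 5, 7, 16, 18, 25, 26]
term2 docs: [3, 13, 21, 26]
Union: [2, 3, 4, 5, 7, 13, 16, 18, 21, 25, 26]
|union| = 11

11


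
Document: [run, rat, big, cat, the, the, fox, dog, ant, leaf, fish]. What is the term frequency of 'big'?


Document has 11 words
Scanning for 'big':
Found at positions: [2]
Count = 1

1


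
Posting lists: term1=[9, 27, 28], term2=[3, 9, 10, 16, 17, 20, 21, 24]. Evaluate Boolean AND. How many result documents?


Boolean AND: find intersection of posting lists
term1 docs: [9, 27, 28]
term2 docs: [3, 9, 10, 16, 17, 20, 21, 24]
Intersection: [9]
|intersection| = 1

1


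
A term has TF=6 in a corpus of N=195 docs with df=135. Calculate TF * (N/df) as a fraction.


TF * (N/df)
= 6 * (195/135)
= 6 * 13/9
= 26/3

26/3


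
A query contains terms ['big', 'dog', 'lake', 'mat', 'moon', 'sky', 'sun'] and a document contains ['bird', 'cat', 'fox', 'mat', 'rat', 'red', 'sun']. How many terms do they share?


Query terms: ['big', 'dog', 'lake', 'mat', 'moon', 'sky', 'sun']
Document terms: ['bird', 'cat', 'fox', 'mat', 'rat', 'red', 'sun']
Common terms: ['mat', 'sun']
Overlap count = 2

2


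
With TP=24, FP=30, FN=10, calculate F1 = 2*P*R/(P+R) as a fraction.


F1 = 2 * P * R / (P + R)
P = TP/(TP+FP) = 24/54 = 4/9
R = TP/(TP+FN) = 24/34 = 12/17
2 * P * R = 2 * 4/9 * 12/17 = 32/51
P + R = 4/9 + 12/17 = 176/153
F1 = 32/51 / 176/153 = 6/11

6/11


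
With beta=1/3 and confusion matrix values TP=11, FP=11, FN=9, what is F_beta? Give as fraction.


P = TP/(TP+FP) = 11/22 = 1/2
R = TP/(TP+FN) = 11/20 = 11/20
beta^2 = 1/3^2 = 1/9
(1 + beta^2) = 10/9
Numerator = (1+beta^2)*P*R = 11/36
Denominator = beta^2*P + R = 1/18 + 11/20 = 109/180
F_beta = 55/109

55/109


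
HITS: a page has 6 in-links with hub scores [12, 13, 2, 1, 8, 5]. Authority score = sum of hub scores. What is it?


Authority = sum of hub scores of in-linkers
In-link 1: hub score = 12
In-link 2: hub score = 13
In-link 3: hub score = 2
In-link 4: hub score = 1
In-link 5: hub score = 8
In-link 6: hub score = 5
Authority = 12 + 13 + 2 + 1 + 8 + 5 = 41

41


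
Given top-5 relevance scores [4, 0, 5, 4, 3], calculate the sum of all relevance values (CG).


Cumulative Gain = sum of relevance scores
Position 1: rel=4, running sum=4
Position 2: rel=0, running sum=4
Position 3: rel=5, running sum=9
Position 4: rel=4, running sum=13
Position 5: rel=3, running sum=16
CG = 16

16


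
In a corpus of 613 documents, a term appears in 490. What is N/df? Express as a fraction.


IDF ratio = N / df
= 613 / 490
= 613/490

613/490


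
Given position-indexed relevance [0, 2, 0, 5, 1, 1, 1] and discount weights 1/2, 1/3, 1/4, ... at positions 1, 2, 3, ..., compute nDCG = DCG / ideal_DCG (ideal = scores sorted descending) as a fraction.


Position discount weights w_i = 1/(i+1) for i=1..7:
Weights = [1/2, 1/3, 1/4, 1/5, 1/6, 1/7, 1/8]
Actual relevance: [0, 2, 0, 5, 1, 1, 1]
DCG = 0/2 + 2/3 + 0/4 + 5/5 + 1/6 + 1/7 + 1/8 = 353/168
Ideal relevance (sorted desc): [5, 2, 1, 1, 1, 0, 0]
Ideal DCG = 5/2 + 2/3 + 1/4 + 1/5 + 1/6 + 0/7 + 0/8 = 227/60
nDCG = DCG / ideal_DCG = 353/168 / 227/60 = 1765/3178

1765/3178


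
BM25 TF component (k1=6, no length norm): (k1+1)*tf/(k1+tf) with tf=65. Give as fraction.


BM25 TF component = (k1+1)*tf / (k1+tf)
k1 = 6, tf = 65
Numerator = (6+1)*65 = 455
Denominator = 6 + 65 = 71
= 455/71 = 455/71

455/71


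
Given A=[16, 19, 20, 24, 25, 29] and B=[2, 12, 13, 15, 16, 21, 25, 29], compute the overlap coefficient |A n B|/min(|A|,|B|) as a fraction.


A intersect B = [16, 25, 29]
|A intersect B| = 3
min(|A|, |B|) = min(6, 8) = 6
Overlap = 3 / 6 = 1/2

1/2


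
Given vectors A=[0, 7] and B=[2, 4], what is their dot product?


Dot product = sum of element-wise products
A[0]*B[0] = 0*2 = 0
A[1]*B[1] = 7*4 = 28
Sum = 0 + 28 = 28

28


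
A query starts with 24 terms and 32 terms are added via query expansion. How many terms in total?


Original terms: 24
Expansion terms: 32
Total = 24 + 32 = 56

56


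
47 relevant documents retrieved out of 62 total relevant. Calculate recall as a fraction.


Recall = retrieved_relevant / total_relevant
= 47 / 62
= 47 / (47 + 15)
= 47/62

47/62


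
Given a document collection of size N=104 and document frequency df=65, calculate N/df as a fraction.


IDF ratio = N / df
= 104 / 65
= 8/5

8/5


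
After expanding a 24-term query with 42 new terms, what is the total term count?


Original terms: 24
Expansion terms: 42
Total = 24 + 42 = 66

66


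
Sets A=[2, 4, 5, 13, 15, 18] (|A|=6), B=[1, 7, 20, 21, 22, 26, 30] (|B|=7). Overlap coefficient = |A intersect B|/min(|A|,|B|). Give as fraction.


A intersect B = []
|A intersect B| = 0
min(|A|, |B|) = min(6, 7) = 6
Overlap = 0 / 6 = 0

0


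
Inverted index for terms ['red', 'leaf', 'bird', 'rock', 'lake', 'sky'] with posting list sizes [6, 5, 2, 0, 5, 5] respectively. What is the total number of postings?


Summing posting list sizes:
'red': 6 postings
'leaf': 5 postings
'bird': 2 postings
'rock': 0 postings
'lake': 5 postings
'sky': 5 postings
Total = 6 + 5 + 2 + 0 + 5 + 5 = 23

23


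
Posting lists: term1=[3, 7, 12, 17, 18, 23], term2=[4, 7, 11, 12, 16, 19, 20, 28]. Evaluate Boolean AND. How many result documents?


Boolean AND: find intersection of posting lists
term1 docs: [3, 7, 12, 17, 18, 23]
term2 docs: [4, 7, 11, 12, 16, 19, 20, 28]
Intersection: [7, 12]
|intersection| = 2

2


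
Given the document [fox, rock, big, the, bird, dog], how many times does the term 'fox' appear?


Document has 6 words
Scanning for 'fox':
Found at positions: [0]
Count = 1

1


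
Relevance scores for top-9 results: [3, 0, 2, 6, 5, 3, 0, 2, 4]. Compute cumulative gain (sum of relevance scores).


Cumulative Gain = sum of relevance scores
Position 1: rel=3, running sum=3
Position 2: rel=0, running sum=3
Position 3: rel=2, running sum=5
Position 4: rel=6, running sum=11
Position 5: rel=5, running sum=16
Position 6: rel=3, running sum=19
Position 7: rel=0, running sum=19
Position 8: rel=2, running sum=21
Position 9: rel=4, running sum=25
CG = 25

25


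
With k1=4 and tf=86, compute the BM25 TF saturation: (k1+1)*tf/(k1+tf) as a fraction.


BM25 TF component = (k1+1)*tf / (k1+tf)
k1 = 4, tf = 86
Numerator = (4+1)*86 = 430
Denominator = 4 + 86 = 90
= 430/90 = 43/9

43/9


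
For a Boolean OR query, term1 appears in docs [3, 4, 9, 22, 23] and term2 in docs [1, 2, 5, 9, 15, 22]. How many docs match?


Boolean OR: find union of posting lists
term1 docs: [3, 4, 9, 22, 23]
term2 docs: [1, 2, 5, 9, 15, 22]
Union: [1, 2, 3, 4, 5, 9, 15, 22, 23]
|union| = 9

9


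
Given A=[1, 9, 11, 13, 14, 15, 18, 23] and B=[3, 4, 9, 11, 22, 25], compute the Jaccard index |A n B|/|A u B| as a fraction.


A intersect B = [9, 11]
|A intersect B| = 2
A union B = [1, 3, 4, 9, 11, 13, 14, 15, 18, 22, 23, 25]
|A union B| = 12
Jaccard = 2/12 = 1/6

1/6


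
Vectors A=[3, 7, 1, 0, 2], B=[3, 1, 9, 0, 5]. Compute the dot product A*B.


Dot product = sum of element-wise products
A[0]*B[0] = 3*3 = 9
A[1]*B[1] = 7*1 = 7
A[2]*B[2] = 1*9 = 9
A[3]*B[3] = 0*0 = 0
A[4]*B[4] = 2*5 = 10
Sum = 9 + 7 + 9 + 0 + 10 = 35

35


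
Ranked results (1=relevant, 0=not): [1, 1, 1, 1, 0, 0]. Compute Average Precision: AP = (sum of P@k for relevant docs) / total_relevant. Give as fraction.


Computing P@k for each relevant position:
Position 1: relevant, P@1 = 1/1 = 1
Position 2: relevant, P@2 = 2/2 = 1
Position 3: relevant, P@3 = 3/3 = 1
Position 4: relevant, P@4 = 4/4 = 1
Position 5: not relevant
Position 6: not relevant
Sum of P@k = 1 + 1 + 1 + 1 = 4
AP = 4 / 4 = 1

1


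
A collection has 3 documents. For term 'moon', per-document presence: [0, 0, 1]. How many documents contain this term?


Checking each document for 'moon':
Doc 1: absent
Doc 2: absent
Doc 3: present
df = sum of presences = 0 + 0 + 1 = 1

1


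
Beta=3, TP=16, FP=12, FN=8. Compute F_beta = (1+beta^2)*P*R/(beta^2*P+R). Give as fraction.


P = TP/(TP+FP) = 16/28 = 4/7
R = TP/(TP+FN) = 16/24 = 2/3
beta^2 = 3^2 = 9
(1 + beta^2) = 10
Numerator = (1+beta^2)*P*R = 80/21
Denominator = beta^2*P + R = 36/7 + 2/3 = 122/21
F_beta = 40/61

40/61


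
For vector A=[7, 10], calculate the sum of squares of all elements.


|A|^2 = sum of squared components
A[0]^2 = 7^2 = 49
A[1]^2 = 10^2 = 100
Sum = 49 + 100 = 149

149


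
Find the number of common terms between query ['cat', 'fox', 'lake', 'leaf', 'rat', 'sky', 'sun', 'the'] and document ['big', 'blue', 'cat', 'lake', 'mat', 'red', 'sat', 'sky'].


Query terms: ['cat', 'fox', 'lake', 'leaf', 'rat', 'sky', 'sun', 'the']
Document terms: ['big', 'blue', 'cat', 'lake', 'mat', 'red', 'sat', 'sky']
Common terms: ['cat', 'lake', 'sky']
Overlap count = 3

3


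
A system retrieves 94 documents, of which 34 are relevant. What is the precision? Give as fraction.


Precision = relevant_retrieved / total_retrieved
= 34 / 94
= 34 / (34 + 60)
= 17/47

17/47


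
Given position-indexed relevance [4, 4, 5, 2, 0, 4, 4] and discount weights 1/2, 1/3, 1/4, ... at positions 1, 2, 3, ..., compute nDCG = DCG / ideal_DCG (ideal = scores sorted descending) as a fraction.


Position discount weights w_i = 1/(i+1) for i=1..7:
Weights = [1/2, 1/3, 1/4, 1/5, 1/6, 1/7, 1/8]
Actual relevance: [4, 4, 5, 2, 0, 4, 4]
DCG = 4/2 + 4/3 + 5/4 + 2/5 + 0/6 + 4/7 + 4/8 = 2543/420
Ideal relevance (sorted desc): [5, 4, 4, 4, 4, 2, 0]
Ideal DCG = 5/2 + 4/3 + 4/4 + 4/5 + 4/6 + 2/7 + 0/8 = 461/70
nDCG = DCG / ideal_DCG = 2543/420 / 461/70 = 2543/2766

2543/2766


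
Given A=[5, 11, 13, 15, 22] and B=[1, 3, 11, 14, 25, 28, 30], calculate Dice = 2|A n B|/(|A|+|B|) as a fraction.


A intersect B = [11]
|A intersect B| = 1
|A| = 5, |B| = 7
Dice = 2*1 / (5+7)
= 2 / 12 = 1/6

1/6


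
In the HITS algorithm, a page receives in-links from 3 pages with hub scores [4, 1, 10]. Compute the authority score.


Authority = sum of hub scores of in-linkers
In-link 1: hub score = 4
In-link 2: hub score = 1
In-link 3: hub score = 10
Authority = 4 + 1 + 10 = 15

15


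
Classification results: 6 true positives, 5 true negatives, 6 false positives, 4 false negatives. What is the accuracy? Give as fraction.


Accuracy = (TP + TN) / (TP + TN + FP + FN)
TP + TN = 6 + 5 = 11
Total = 6 + 5 + 6 + 4 = 21
Accuracy = 11 / 21 = 11/21

11/21


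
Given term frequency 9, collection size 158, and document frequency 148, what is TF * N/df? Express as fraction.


TF * (N/df)
= 9 * (158/148)
= 9 * 79/74
= 711/74

711/74


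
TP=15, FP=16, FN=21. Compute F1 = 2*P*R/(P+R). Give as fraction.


F1 = 2 * P * R / (P + R)
P = TP/(TP+FP) = 15/31 = 15/31
R = TP/(TP+FN) = 15/36 = 5/12
2 * P * R = 2 * 15/31 * 5/12 = 25/62
P + R = 15/31 + 5/12 = 335/372
F1 = 25/62 / 335/372 = 30/67

30/67


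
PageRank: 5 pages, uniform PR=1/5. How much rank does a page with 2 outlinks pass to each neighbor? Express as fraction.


Initial PR = 1/5 = 1/5
Outlinks = 2
Contribution per link = PR / outlinks
= 1/5 / 2
= 1/10

1/10


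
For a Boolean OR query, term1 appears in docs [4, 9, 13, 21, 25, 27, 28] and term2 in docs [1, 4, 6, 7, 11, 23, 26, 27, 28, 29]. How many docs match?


Boolean OR: find union of posting lists
term1 docs: [4, 9, 13, 21, 25, 27, 28]
term2 docs: [1, 4, 6, 7, 11, 23, 26, 27, 28, 29]
Union: [1, 4, 6, 7, 9, 11, 13, 21, 23, 25, 26, 27, 28, 29]
|union| = 14

14


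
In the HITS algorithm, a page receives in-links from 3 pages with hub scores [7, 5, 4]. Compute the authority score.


Authority = sum of hub scores of in-linkers
In-link 1: hub score = 7
In-link 2: hub score = 5
In-link 3: hub score = 4
Authority = 7 + 5 + 4 = 16

16


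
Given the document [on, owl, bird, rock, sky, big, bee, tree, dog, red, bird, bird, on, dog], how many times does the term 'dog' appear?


Document has 14 words
Scanning for 'dog':
Found at positions: [8, 13]
Count = 2

2


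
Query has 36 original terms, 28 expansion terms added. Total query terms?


Original terms: 36
Expansion terms: 28
Total = 36 + 28 = 64

64


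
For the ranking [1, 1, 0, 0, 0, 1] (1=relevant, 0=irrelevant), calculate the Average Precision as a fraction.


Computing P@k for each relevant position:
Position 1: relevant, P@1 = 1/1 = 1
Position 2: relevant, P@2 = 2/2 = 1
Position 3: not relevant
Position 4: not relevant
Position 5: not relevant
Position 6: relevant, P@6 = 3/6 = 1/2
Sum of P@k = 1 + 1 + 1/2 = 5/2
AP = 5/2 / 3 = 5/6

5/6


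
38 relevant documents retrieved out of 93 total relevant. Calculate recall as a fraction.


Recall = retrieved_relevant / total_relevant
= 38 / 93
= 38 / (38 + 55)
= 38/93

38/93


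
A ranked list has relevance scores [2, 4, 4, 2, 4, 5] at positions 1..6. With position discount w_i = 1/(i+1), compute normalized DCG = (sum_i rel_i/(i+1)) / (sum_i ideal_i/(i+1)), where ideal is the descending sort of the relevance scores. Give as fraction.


Position discount weights w_i = 1/(i+1) for i=1..6:
Weights = [1/2, 1/3, 1/4, 1/5, 1/6, 1/7]
Actual relevance: [2, 4, 4, 2, 4, 5]
DCG = 2/2 + 4/3 + 4/4 + 2/5 + 4/6 + 5/7 = 179/35
Ideal relevance (sorted desc): [5, 4, 4, 4, 2, 2]
Ideal DCG = 5/2 + 4/3 + 4/4 + 4/5 + 2/6 + 2/7 = 1313/210
nDCG = DCG / ideal_DCG = 179/35 / 1313/210 = 1074/1313

1074/1313


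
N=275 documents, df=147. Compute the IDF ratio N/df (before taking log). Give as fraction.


IDF ratio = N / df
= 275 / 147
= 275/147

275/147


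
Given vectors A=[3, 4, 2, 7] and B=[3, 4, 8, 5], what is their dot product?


Dot product = sum of element-wise products
A[0]*B[0] = 3*3 = 9
A[1]*B[1] = 4*4 = 16
A[2]*B[2] = 2*8 = 16
A[3]*B[3] = 7*5 = 35
Sum = 9 + 16 + 16 + 35 = 76

76


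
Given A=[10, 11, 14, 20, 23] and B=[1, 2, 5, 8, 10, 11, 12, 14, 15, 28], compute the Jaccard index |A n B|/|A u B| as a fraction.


A intersect B = [10, 11, 14]
|A intersect B| = 3
A union B = [1, 2, 5, 8, 10, 11, 12, 14, 15, 20, 23, 28]
|A union B| = 12
Jaccard = 3/12 = 1/4

1/4


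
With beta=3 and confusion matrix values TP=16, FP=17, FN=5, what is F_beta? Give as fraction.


P = TP/(TP+FP) = 16/33 = 16/33
R = TP/(TP+FN) = 16/21 = 16/21
beta^2 = 3^2 = 9
(1 + beta^2) = 10
Numerator = (1+beta^2)*P*R = 2560/693
Denominator = beta^2*P + R = 48/11 + 16/21 = 1184/231
F_beta = 80/111

80/111


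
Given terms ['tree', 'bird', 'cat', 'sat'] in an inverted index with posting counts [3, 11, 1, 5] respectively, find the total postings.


Summing posting list sizes:
'tree': 3 postings
'bird': 11 postings
'cat': 1 postings
'sat': 5 postings
Total = 3 + 11 + 1 + 5 = 20

20


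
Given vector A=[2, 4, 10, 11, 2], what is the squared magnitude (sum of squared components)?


|A|^2 = sum of squared components
A[0]^2 = 2^2 = 4
A[1]^2 = 4^2 = 16
A[2]^2 = 10^2 = 100
A[3]^2 = 11^2 = 121
A[4]^2 = 2^2 = 4
Sum = 4 + 16 + 100 + 121 + 4 = 245

245


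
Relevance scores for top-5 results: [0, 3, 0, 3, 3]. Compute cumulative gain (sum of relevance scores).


Cumulative Gain = sum of relevance scores
Position 1: rel=0, running sum=0
Position 2: rel=3, running sum=3
Position 3: rel=0, running sum=3
Position 4: rel=3, running sum=6
Position 5: rel=3, running sum=9
CG = 9

9


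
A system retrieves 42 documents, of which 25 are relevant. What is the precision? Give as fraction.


Precision = relevant_retrieved / total_retrieved
= 25 / 42
= 25 / (25 + 17)
= 25/42

25/42


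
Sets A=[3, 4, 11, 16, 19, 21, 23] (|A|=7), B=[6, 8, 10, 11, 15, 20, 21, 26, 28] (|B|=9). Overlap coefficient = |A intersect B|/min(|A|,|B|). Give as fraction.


A intersect B = [11, 21]
|A intersect B| = 2
min(|A|, |B|) = min(7, 9) = 7
Overlap = 2 / 7 = 2/7

2/7


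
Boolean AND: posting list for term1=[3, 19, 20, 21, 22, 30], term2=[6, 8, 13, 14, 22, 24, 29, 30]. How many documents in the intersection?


Boolean AND: find intersection of posting lists
term1 docs: [3, 19, 20, 21, 22, 30]
term2 docs: [6, 8, 13, 14, 22, 24, 29, 30]
Intersection: [22, 30]
|intersection| = 2

2


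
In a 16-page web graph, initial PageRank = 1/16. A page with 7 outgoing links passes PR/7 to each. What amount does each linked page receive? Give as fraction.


Initial PR = 1/16 = 1/16
Outlinks = 7
Contribution per link = PR / outlinks
= 1/16 / 7
= 1/112

1/112


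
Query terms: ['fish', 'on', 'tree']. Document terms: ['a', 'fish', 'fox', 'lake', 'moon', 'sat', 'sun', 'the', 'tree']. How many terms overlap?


Query terms: ['fish', 'on', 'tree']
Document terms: ['a', 'fish', 'fox', 'lake', 'moon', 'sat', 'sun', 'the', 'tree']
Common terms: ['fish', 'tree']
Overlap count = 2

2


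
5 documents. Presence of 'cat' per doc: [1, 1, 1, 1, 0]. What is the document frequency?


Checking each document for 'cat':
Doc 1: present
Doc 2: present
Doc 3: present
Doc 4: present
Doc 5: absent
df = sum of presences = 1 + 1 + 1 + 1 + 0 = 4

4


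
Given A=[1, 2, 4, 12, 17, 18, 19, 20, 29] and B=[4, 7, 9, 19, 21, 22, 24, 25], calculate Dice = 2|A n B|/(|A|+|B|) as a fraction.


A intersect B = [4, 19]
|A intersect B| = 2
|A| = 9, |B| = 8
Dice = 2*2 / (9+8)
= 4 / 17 = 4/17

4/17


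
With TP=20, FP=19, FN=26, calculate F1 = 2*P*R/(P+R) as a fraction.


F1 = 2 * P * R / (P + R)
P = TP/(TP+FP) = 20/39 = 20/39
R = TP/(TP+FN) = 20/46 = 10/23
2 * P * R = 2 * 20/39 * 10/23 = 400/897
P + R = 20/39 + 10/23 = 850/897
F1 = 400/897 / 850/897 = 8/17

8/17


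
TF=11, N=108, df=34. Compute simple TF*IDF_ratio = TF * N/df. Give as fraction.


TF * (N/df)
= 11 * (108/34)
= 11 * 54/17
= 594/17

594/17


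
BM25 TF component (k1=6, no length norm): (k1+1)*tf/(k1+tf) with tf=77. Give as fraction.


BM25 TF component = (k1+1)*tf / (k1+tf)
k1 = 6, tf = 77
Numerator = (6+1)*77 = 539
Denominator = 6 + 77 = 83
= 539/83 = 539/83

539/83


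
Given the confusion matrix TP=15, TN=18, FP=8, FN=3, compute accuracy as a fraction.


Accuracy = (TP + TN) / (TP + TN + FP + FN)
TP + TN = 15 + 18 = 33
Total = 15 + 18 + 8 + 3 = 44
Accuracy = 33 / 44 = 3/4

3/4


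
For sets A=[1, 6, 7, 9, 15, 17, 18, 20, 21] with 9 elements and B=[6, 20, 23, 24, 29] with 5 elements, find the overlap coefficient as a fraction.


A intersect B = [6, 20]
|A intersect B| = 2
min(|A|, |B|) = min(9, 5) = 5
Overlap = 2 / 5 = 2/5

2/5


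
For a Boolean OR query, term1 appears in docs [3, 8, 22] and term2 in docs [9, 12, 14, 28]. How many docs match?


Boolean OR: find union of posting lists
term1 docs: [3, 8, 22]
term2 docs: [9, 12, 14, 28]
Union: [3, 8, 9, 12, 14, 22, 28]
|union| = 7

7


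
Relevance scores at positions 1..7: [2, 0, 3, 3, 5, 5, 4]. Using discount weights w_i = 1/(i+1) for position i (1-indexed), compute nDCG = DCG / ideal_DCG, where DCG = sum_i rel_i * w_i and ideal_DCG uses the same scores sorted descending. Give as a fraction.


Position discount weights w_i = 1/(i+1) for i=1..7:
Weights = [1/2, 1/3, 1/4, 1/5, 1/6, 1/7, 1/8]
Actual relevance: [2, 0, 3, 3, 5, 5, 4]
DCG = 2/2 + 0/3 + 3/4 + 3/5 + 5/6 + 5/7 + 4/8 = 1847/420
Ideal relevance (sorted desc): [5, 5, 4, 3, 3, 2, 0]
Ideal DCG = 5/2 + 5/3 + 4/4 + 3/5 + 3/6 + 2/7 + 0/8 = 688/105
nDCG = DCG / ideal_DCG = 1847/420 / 688/105 = 1847/2752

1847/2752


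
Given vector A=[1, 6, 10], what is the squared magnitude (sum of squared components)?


|A|^2 = sum of squared components
A[0]^2 = 1^2 = 1
A[1]^2 = 6^2 = 36
A[2]^2 = 10^2 = 100
Sum = 1 + 36 + 100 = 137

137


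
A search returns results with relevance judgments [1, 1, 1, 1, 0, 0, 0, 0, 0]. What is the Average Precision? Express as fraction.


Computing P@k for each relevant position:
Position 1: relevant, P@1 = 1/1 = 1
Position 2: relevant, P@2 = 2/2 = 1
Position 3: relevant, P@3 = 3/3 = 1
Position 4: relevant, P@4 = 4/4 = 1
Position 5: not relevant
Position 6: not relevant
Position 7: not relevant
Position 8: not relevant
Position 9: not relevant
Sum of P@k = 1 + 1 + 1 + 1 = 4
AP = 4 / 4 = 1

1


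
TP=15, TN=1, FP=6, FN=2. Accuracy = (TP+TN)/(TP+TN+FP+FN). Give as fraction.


Accuracy = (TP + TN) / (TP + TN + FP + FN)
TP + TN = 15 + 1 = 16
Total = 15 + 1 + 6 + 2 = 24
Accuracy = 16 / 24 = 2/3

2/3


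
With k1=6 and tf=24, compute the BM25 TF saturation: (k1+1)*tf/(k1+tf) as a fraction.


BM25 TF component = (k1+1)*tf / (k1+tf)
k1 = 6, tf = 24
Numerator = (6+1)*24 = 168
Denominator = 6 + 24 = 30
= 168/30 = 28/5

28/5


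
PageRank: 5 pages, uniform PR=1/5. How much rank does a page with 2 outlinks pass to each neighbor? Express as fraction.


Initial PR = 1/5 = 1/5
Outlinks = 2
Contribution per link = PR / outlinks
= 1/5 / 2
= 1/10

1/10


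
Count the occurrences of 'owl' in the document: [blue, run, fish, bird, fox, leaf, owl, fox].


Document has 8 words
Scanning for 'owl':
Found at positions: [6]
Count = 1

1


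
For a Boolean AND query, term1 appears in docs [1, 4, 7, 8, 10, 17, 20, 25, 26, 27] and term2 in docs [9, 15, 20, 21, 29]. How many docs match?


Boolean AND: find intersection of posting lists
term1 docs: [1, 4, 7, 8, 10, 17, 20, 25, 26, 27]
term2 docs: [9, 15, 20, 21, 29]
Intersection: [20]
|intersection| = 1

1


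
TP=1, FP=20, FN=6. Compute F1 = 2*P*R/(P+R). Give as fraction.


F1 = 2 * P * R / (P + R)
P = TP/(TP+FP) = 1/21 = 1/21
R = TP/(TP+FN) = 1/7 = 1/7
2 * P * R = 2 * 1/21 * 1/7 = 2/147
P + R = 1/21 + 1/7 = 4/21
F1 = 2/147 / 4/21 = 1/14

1/14


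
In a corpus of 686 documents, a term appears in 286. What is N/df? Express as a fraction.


IDF ratio = N / df
= 686 / 286
= 343/143

343/143


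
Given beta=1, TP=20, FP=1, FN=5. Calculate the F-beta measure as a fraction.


P = TP/(TP+FP) = 20/21 = 20/21
R = TP/(TP+FN) = 20/25 = 4/5
beta^2 = 1^2 = 1
(1 + beta^2) = 2
Numerator = (1+beta^2)*P*R = 32/21
Denominator = beta^2*P + R = 20/21 + 4/5 = 184/105
F_beta = 20/23

20/23


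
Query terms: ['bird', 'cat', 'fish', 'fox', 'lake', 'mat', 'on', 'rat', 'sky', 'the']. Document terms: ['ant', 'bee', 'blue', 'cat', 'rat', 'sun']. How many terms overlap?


Query terms: ['bird', 'cat', 'fish', 'fox', 'lake', 'mat', 'on', 'rat', 'sky', 'the']
Document terms: ['ant', 'bee', 'blue', 'cat', 'rat', 'sun']
Common terms: ['cat', 'rat']
Overlap count = 2

2


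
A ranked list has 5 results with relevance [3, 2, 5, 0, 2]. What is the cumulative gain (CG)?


Cumulative Gain = sum of relevance scores
Position 1: rel=3, running sum=3
Position 2: rel=2, running sum=5
Position 3: rel=5, running sum=10
Position 4: rel=0, running sum=10
Position 5: rel=2, running sum=12
CG = 12

12


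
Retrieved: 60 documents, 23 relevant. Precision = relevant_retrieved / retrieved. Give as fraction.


Precision = relevant_retrieved / total_retrieved
= 23 / 60
= 23 / (23 + 37)
= 23/60

23/60


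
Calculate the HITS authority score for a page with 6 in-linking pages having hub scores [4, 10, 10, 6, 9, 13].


Authority = sum of hub scores of in-linkers
In-link 1: hub score = 4
In-link 2: hub score = 10
In-link 3: hub score = 10
In-link 4: hub score = 6
In-link 5: hub score = 9
In-link 6: hub score = 13
Authority = 4 + 10 + 10 + 6 + 9 + 13 = 52

52


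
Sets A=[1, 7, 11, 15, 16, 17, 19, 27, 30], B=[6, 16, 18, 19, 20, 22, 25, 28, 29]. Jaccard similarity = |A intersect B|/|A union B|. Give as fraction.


A intersect B = [16, 19]
|A intersect B| = 2
A union B = [1, 6, 7, 11, 15, 16, 17, 18, 19, 20, 22, 25, 27, 28, 29, 30]
|A union B| = 16
Jaccard = 2/16 = 1/8

1/8


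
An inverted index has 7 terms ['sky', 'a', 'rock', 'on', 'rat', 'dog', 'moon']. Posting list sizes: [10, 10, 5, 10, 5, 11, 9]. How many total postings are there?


Summing posting list sizes:
'sky': 10 postings
'a': 10 postings
'rock': 5 postings
'on': 10 postings
'rat': 5 postings
'dog': 11 postings
'moon': 9 postings
Total = 10 + 10 + 5 + 10 + 5 + 11 + 9 = 60

60


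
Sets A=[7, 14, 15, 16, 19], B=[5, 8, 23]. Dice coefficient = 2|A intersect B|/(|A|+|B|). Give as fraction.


A intersect B = []
|A intersect B| = 0
|A| = 5, |B| = 3
Dice = 2*0 / (5+3)
= 0 / 8 = 0

0


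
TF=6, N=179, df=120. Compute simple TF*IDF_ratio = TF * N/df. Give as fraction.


TF * (N/df)
= 6 * (179/120)
= 6 * 179/120
= 179/20

179/20


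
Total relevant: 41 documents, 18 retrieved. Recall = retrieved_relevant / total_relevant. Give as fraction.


Recall = retrieved_relevant / total_relevant
= 18 / 41
= 18 / (18 + 23)
= 18/41

18/41


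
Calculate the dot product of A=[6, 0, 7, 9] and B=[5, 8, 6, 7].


Dot product = sum of element-wise products
A[0]*B[0] = 6*5 = 30
A[1]*B[1] = 0*8 = 0
A[2]*B[2] = 7*6 = 42
A[3]*B[3] = 9*7 = 63
Sum = 30 + 0 + 42 + 63 = 135

135


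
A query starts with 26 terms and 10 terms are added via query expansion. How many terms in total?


Original terms: 26
Expansion terms: 10
Total = 26 + 10 = 36

36


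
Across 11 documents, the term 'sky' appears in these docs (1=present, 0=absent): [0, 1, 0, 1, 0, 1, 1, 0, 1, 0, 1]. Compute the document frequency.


Checking each document for 'sky':
Doc 1: absent
Doc 2: present
Doc 3: absent
Doc 4: present
Doc 5: absent
Doc 6: present
Doc 7: present
Doc 8: absent
Doc 9: present
Doc 10: absent
Doc 11: present
df = sum of presences = 0 + 1 + 0 + 1 + 0 + 1 + 1 + 0 + 1 + 0 + 1 = 6

6


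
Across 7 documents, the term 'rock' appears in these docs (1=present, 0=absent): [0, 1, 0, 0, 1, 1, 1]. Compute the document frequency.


Checking each document for 'rock':
Doc 1: absent
Doc 2: present
Doc 3: absent
Doc 4: absent
Doc 5: present
Doc 6: present
Doc 7: present
df = sum of presences = 0 + 1 + 0 + 0 + 1 + 1 + 1 = 4

4


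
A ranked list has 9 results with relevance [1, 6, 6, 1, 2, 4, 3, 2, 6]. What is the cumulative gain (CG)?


Cumulative Gain = sum of relevance scores
Position 1: rel=1, running sum=1
Position 2: rel=6, running sum=7
Position 3: rel=6, running sum=13
Position 4: rel=1, running sum=14
Position 5: rel=2, running sum=16
Position 6: rel=4, running sum=20
Position 7: rel=3, running sum=23
Position 8: rel=2, running sum=25
Position 9: rel=6, running sum=31
CG = 31

31


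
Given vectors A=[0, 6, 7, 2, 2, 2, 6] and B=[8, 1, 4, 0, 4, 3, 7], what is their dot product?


Dot product = sum of element-wise products
A[0]*B[0] = 0*8 = 0
A[1]*B[1] = 6*1 = 6
A[2]*B[2] = 7*4 = 28
A[3]*B[3] = 2*0 = 0
A[4]*B[4] = 2*4 = 8
A[5]*B[5] = 2*3 = 6
A[6]*B[6] = 6*7 = 42
Sum = 0 + 6 + 28 + 0 + 8 + 6 + 42 = 90

90


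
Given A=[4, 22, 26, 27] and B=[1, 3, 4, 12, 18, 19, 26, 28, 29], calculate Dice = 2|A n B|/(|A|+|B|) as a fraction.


A intersect B = [4, 26]
|A intersect B| = 2
|A| = 4, |B| = 9
Dice = 2*2 / (4+9)
= 4 / 13 = 4/13

4/13


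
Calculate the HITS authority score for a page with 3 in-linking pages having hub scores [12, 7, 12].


Authority = sum of hub scores of in-linkers
In-link 1: hub score = 12
In-link 2: hub score = 7
In-link 3: hub score = 12
Authority = 12 + 7 + 12 = 31

31


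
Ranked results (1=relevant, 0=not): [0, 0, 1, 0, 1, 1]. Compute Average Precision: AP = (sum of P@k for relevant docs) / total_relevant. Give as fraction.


Computing P@k for each relevant position:
Position 1: not relevant
Position 2: not relevant
Position 3: relevant, P@3 = 1/3 = 1/3
Position 4: not relevant
Position 5: relevant, P@5 = 2/5 = 2/5
Position 6: relevant, P@6 = 3/6 = 1/2
Sum of P@k = 1/3 + 2/5 + 1/2 = 37/30
AP = 37/30 / 3 = 37/90

37/90


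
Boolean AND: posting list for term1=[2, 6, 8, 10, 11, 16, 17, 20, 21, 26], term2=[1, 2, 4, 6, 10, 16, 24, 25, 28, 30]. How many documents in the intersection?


Boolean AND: find intersection of posting lists
term1 docs: [2, 6, 8, 10, 11, 16, 17, 20, 21, 26]
term2 docs: [1, 2, 4, 6, 10, 16, 24, 25, 28, 30]
Intersection: [2, 6, 10, 16]
|intersection| = 4

4


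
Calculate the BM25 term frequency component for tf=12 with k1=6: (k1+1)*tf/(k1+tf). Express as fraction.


BM25 TF component = (k1+1)*tf / (k1+tf)
k1 = 6, tf = 12
Numerator = (6+1)*12 = 84
Denominator = 6 + 12 = 18
= 84/18 = 14/3

14/3


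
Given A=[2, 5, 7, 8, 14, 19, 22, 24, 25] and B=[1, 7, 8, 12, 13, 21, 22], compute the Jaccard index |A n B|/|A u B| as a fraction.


A intersect B = [7, 8, 22]
|A intersect B| = 3
A union B = [1, 2, 5, 7, 8, 12, 13, 14, 19, 21, 22, 24, 25]
|A union B| = 13
Jaccard = 3/13 = 3/13

3/13


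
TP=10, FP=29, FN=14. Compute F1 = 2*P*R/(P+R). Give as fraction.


F1 = 2 * P * R / (P + R)
P = TP/(TP+FP) = 10/39 = 10/39
R = TP/(TP+FN) = 10/24 = 5/12
2 * P * R = 2 * 10/39 * 5/12 = 25/117
P + R = 10/39 + 5/12 = 35/52
F1 = 25/117 / 35/52 = 20/63

20/63


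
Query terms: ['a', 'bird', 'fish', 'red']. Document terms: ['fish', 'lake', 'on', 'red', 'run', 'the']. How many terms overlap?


Query terms: ['a', 'bird', 'fish', 'red']
Document terms: ['fish', 'lake', 'on', 'red', 'run', 'the']
Common terms: ['fish', 'red']
Overlap count = 2

2


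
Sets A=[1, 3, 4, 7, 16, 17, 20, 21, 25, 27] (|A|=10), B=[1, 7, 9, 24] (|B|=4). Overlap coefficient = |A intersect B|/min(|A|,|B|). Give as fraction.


A intersect B = [1, 7]
|A intersect B| = 2
min(|A|, |B|) = min(10, 4) = 4
Overlap = 2 / 4 = 1/2

1/2


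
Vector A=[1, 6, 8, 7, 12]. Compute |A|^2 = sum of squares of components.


|A|^2 = sum of squared components
A[0]^2 = 1^2 = 1
A[1]^2 = 6^2 = 36
A[2]^2 = 8^2 = 64
A[3]^2 = 7^2 = 49
A[4]^2 = 12^2 = 144
Sum = 1 + 36 + 64 + 49 + 144 = 294

294


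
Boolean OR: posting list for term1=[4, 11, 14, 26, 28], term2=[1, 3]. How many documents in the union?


Boolean OR: find union of posting lists
term1 docs: [4, 11, 14, 26, 28]
term2 docs: [1, 3]
Union: [1, 3, 4, 11, 14, 26, 28]
|union| = 7

7


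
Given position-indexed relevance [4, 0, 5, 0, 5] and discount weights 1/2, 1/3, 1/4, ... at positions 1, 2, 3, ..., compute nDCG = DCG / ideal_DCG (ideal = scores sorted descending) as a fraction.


Position discount weights w_i = 1/(i+1) for i=1..5:
Weights = [1/2, 1/3, 1/4, 1/5, 1/6]
Actual relevance: [4, 0, 5, 0, 5]
DCG = 4/2 + 0/3 + 5/4 + 0/5 + 5/6 = 49/12
Ideal relevance (sorted desc): [5, 5, 4, 0, 0]
Ideal DCG = 5/2 + 5/3 + 4/4 + 0/5 + 0/6 = 31/6
nDCG = DCG / ideal_DCG = 49/12 / 31/6 = 49/62

49/62


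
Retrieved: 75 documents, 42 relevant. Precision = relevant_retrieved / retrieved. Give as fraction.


Precision = relevant_retrieved / total_retrieved
= 42 / 75
= 42 / (42 + 33)
= 14/25

14/25


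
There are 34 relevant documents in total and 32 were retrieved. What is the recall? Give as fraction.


Recall = retrieved_relevant / total_relevant
= 32 / 34
= 32 / (32 + 2)
= 16/17

16/17


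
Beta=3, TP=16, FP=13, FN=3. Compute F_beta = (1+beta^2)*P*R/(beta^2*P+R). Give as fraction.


P = TP/(TP+FP) = 16/29 = 16/29
R = TP/(TP+FN) = 16/19 = 16/19
beta^2 = 3^2 = 9
(1 + beta^2) = 10
Numerator = (1+beta^2)*P*R = 2560/551
Denominator = beta^2*P + R = 144/29 + 16/19 = 3200/551
F_beta = 4/5

4/5


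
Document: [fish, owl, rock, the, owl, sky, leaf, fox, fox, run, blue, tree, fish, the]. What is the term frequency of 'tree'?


Document has 14 words
Scanning for 'tree':
Found at positions: [11]
Count = 1

1


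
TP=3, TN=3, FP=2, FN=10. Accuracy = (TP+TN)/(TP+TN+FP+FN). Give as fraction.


Accuracy = (TP + TN) / (TP + TN + FP + FN)
TP + TN = 3 + 3 = 6
Total = 3 + 3 + 2 + 10 = 18
Accuracy = 6 / 18 = 1/3

1/3


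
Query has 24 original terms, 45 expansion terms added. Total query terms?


Original terms: 24
Expansion terms: 45
Total = 24 + 45 = 69

69


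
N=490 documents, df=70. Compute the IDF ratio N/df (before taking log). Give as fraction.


IDF ratio = N / df
= 490 / 70
= 7

7


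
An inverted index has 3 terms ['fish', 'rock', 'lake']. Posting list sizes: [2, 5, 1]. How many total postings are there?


Summing posting list sizes:
'fish': 2 postings
'rock': 5 postings
'lake': 1 postings
Total = 2 + 5 + 1 = 8

8


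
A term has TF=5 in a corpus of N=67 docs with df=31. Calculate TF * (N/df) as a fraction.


TF * (N/df)
= 5 * (67/31)
= 5 * 67/31
= 335/31

335/31


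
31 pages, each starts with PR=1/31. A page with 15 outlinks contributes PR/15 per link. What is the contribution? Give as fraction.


Initial PR = 1/31 = 1/31
Outlinks = 15
Contribution per link = PR / outlinks
= 1/31 / 15
= 1/465

1/465


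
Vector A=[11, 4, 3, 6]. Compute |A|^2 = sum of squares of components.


|A|^2 = sum of squared components
A[0]^2 = 11^2 = 121
A[1]^2 = 4^2 = 16
A[2]^2 = 3^2 = 9
A[3]^2 = 6^2 = 36
Sum = 121 + 16 + 9 + 36 = 182

182


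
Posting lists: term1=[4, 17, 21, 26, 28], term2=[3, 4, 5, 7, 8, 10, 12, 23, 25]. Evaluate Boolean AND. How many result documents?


Boolean AND: find intersection of posting lists
term1 docs: [4, 17, 21, 26, 28]
term2 docs: [3, 4, 5, 7, 8, 10, 12, 23, 25]
Intersection: [4]
|intersection| = 1

1


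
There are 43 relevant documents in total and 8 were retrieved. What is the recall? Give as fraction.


Recall = retrieved_relevant / total_relevant
= 8 / 43
= 8 / (8 + 35)
= 8/43

8/43


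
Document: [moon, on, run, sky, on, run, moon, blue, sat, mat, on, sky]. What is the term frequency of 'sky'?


Document has 12 words
Scanning for 'sky':
Found at positions: [3, 11]
Count = 2

2


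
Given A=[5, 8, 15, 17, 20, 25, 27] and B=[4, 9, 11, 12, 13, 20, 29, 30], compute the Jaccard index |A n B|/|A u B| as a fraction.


A intersect B = [20]
|A intersect B| = 1
A union B = [4, 5, 8, 9, 11, 12, 13, 15, 17, 20, 25, 27, 29, 30]
|A union B| = 14
Jaccard = 1/14 = 1/14

1/14


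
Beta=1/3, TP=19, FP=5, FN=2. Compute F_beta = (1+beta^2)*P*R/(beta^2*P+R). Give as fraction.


P = TP/(TP+FP) = 19/24 = 19/24
R = TP/(TP+FN) = 19/21 = 19/21
beta^2 = 1/3^2 = 1/9
(1 + beta^2) = 10/9
Numerator = (1+beta^2)*P*R = 1805/2268
Denominator = beta^2*P + R = 19/216 + 19/21 = 1501/1512
F_beta = 190/237

190/237


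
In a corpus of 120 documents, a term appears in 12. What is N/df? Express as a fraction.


IDF ratio = N / df
= 120 / 12
= 10

10


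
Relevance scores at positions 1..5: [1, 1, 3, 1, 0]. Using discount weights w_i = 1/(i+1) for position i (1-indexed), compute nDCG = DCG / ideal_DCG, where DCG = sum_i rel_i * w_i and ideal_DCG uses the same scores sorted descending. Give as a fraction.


Position discount weights w_i = 1/(i+1) for i=1..5:
Weights = [1/2, 1/3, 1/4, 1/5, 1/6]
Actual relevance: [1, 1, 3, 1, 0]
DCG = 1/2 + 1/3 + 3/4 + 1/5 + 0/6 = 107/60
Ideal relevance (sorted desc): [3, 1, 1, 1, 0]
Ideal DCG = 3/2 + 1/3 + 1/4 + 1/5 + 0/6 = 137/60
nDCG = DCG / ideal_DCG = 107/60 / 137/60 = 107/137

107/137


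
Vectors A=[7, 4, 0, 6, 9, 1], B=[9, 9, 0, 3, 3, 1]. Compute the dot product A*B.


Dot product = sum of element-wise products
A[0]*B[0] = 7*9 = 63
A[1]*B[1] = 4*9 = 36
A[2]*B[2] = 0*0 = 0
A[3]*B[3] = 6*3 = 18
A[4]*B[4] = 9*3 = 27
A[5]*B[5] = 1*1 = 1
Sum = 63 + 36 + 0 + 18 + 27 + 1 = 145

145


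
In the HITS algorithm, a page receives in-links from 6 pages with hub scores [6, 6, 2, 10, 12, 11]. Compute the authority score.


Authority = sum of hub scores of in-linkers
In-link 1: hub score = 6
In-link 2: hub score = 6
In-link 3: hub score = 2
In-link 4: hub score = 10
In-link 5: hub score = 12
In-link 6: hub score = 11
Authority = 6 + 6 + 2 + 10 + 12 + 11 = 47

47


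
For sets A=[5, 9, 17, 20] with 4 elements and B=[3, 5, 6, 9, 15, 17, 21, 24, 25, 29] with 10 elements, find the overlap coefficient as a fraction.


A intersect B = [5, 9, 17]
|A intersect B| = 3
min(|A|, |B|) = min(4, 10) = 4
Overlap = 3 / 4 = 3/4

3/4
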